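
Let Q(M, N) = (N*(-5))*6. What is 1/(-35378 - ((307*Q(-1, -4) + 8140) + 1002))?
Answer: -1/81360 ≈ -1.2291e-5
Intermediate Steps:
Q(M, N) = -30*N (Q(M, N) = -5*N*6 = -30*N)
1/(-35378 - ((307*Q(-1, -4) + 8140) + 1002)) = 1/(-35378 - ((307*(-30*(-4)) + 8140) + 1002)) = 1/(-35378 - ((307*120 + 8140) + 1002)) = 1/(-35378 - ((36840 + 8140) + 1002)) = 1/(-35378 - (44980 + 1002)) = 1/(-35378 - 1*45982) = 1/(-35378 - 45982) = 1/(-81360) = -1/81360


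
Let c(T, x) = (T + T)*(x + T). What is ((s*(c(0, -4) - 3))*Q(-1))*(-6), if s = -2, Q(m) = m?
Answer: 36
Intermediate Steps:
c(T, x) = 2*T*(T + x) (c(T, x) = (2*T)*(T + x) = 2*T*(T + x))
((s*(c(0, -4) - 3))*Q(-1))*(-6) = (-2*(2*0*(0 - 4) - 3)*(-1))*(-6) = (-2*(2*0*(-4) - 3)*(-1))*(-6) = (-2*(0 - 3)*(-1))*(-6) = (-2*(-3)*(-1))*(-6) = (6*(-1))*(-6) = -6*(-6) = 36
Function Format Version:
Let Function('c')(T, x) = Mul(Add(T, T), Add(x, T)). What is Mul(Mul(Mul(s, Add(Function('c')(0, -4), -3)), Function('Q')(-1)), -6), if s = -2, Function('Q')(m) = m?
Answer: 36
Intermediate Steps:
Function('c')(T, x) = Mul(2, T, Add(T, x)) (Function('c')(T, x) = Mul(Mul(2, T), Add(T, x)) = Mul(2, T, Add(T, x)))
Mul(Mul(Mul(s, Add(Function('c')(0, -4), -3)), Function('Q')(-1)), -6) = Mul(Mul(Mul(-2, Add(Mul(2, 0, Add(0, -4)), -3)), -1), -6) = Mul(Mul(Mul(-2, Add(Mul(2, 0, -4), -3)), -1), -6) = Mul(Mul(Mul(-2, Add(0, -3)), -1), -6) = Mul(Mul(Mul(-2, -3), -1), -6) = Mul(Mul(6, -1), -6) = Mul(-6, -6) = 36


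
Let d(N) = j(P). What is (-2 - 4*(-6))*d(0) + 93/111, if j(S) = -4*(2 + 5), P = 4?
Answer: -22761/37 ≈ -615.16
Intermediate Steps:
j(S) = -28 (j(S) = -4*7 = -28)
d(N) = -28
(-2 - 4*(-6))*d(0) + 93/111 = (-2 - 4*(-6))*(-28) + 93/111 = (-2 + 24)*(-28) + 93*(1/111) = 22*(-28) + 31/37 = -616 + 31/37 = -22761/37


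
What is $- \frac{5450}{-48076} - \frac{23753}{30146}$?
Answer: $- \frac{122206691}{181162387} \approx -0.67457$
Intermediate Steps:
$- \frac{5450}{-48076} - \frac{23753}{30146} = \left(-5450\right) \left(- \frac{1}{48076}\right) - \frac{23753}{30146} = \frac{2725}{24038} - \frac{23753}{30146} = - \frac{122206691}{181162387}$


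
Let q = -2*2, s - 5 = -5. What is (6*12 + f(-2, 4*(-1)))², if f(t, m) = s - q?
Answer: 5776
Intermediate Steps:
s = 0 (s = 5 - 5 = 0)
q = -4
f(t, m) = 4 (f(t, m) = 0 - 1*(-4) = 0 + 4 = 4)
(6*12 + f(-2, 4*(-1)))² = (6*12 + 4)² = (72 + 4)² = 76² = 5776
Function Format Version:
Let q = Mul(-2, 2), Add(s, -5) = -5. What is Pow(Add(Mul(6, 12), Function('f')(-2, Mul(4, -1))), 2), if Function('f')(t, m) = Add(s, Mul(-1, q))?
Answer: 5776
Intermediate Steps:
s = 0 (s = Add(5, -5) = 0)
q = -4
Function('f')(t, m) = 4 (Function('f')(t, m) = Add(0, Mul(-1, -4)) = Add(0, 4) = 4)
Pow(Add(Mul(6, 12), Function('f')(-2, Mul(4, -1))), 2) = Pow(Add(Mul(6, 12), 4), 2) = Pow(Add(72, 4), 2) = Pow(76, 2) = 5776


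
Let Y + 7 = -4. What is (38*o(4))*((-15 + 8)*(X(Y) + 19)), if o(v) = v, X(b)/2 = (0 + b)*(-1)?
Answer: -43624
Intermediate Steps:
Y = -11 (Y = -7 - 4 = -11)
X(b) = -2*b (X(b) = 2*((0 + b)*(-1)) = 2*(b*(-1)) = 2*(-b) = -2*b)
(38*o(4))*((-15 + 8)*(X(Y) + 19)) = (38*4)*((-15 + 8)*(-2*(-11) + 19)) = 152*(-7*(22 + 19)) = 152*(-7*41) = 152*(-287) = -43624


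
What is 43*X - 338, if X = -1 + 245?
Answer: 10154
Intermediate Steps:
X = 244
43*X - 338 = 43*244 - 338 = 10492 - 338 = 10154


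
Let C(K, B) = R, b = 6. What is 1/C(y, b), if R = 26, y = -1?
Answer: 1/26 ≈ 0.038462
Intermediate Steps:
C(K, B) = 26
1/C(y, b) = 1/26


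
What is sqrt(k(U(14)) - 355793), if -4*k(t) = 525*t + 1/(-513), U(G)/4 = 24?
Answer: I*sqrt(43088718795)/342 ≈ 606.95*I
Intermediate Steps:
U(G) = 96 (U(G) = 4*24 = 96)
k(t) = 1/2052 - 525*t/4 (k(t) = -(525*t + 1/(-513))/4 = -(525*t - 1/513)/4 = -(-1/513 + 525*t)/4 = 1/2052 - 525*t/4)
sqrt(k(U(14)) - 355793) = sqrt((1/2052 - 525/4*96) - 355793) = sqrt((1/2052 - 12600) - 355793) = sqrt(-25855199/2052 - 355793) = sqrt(-755942435/2052) = I*sqrt(43088718795)/342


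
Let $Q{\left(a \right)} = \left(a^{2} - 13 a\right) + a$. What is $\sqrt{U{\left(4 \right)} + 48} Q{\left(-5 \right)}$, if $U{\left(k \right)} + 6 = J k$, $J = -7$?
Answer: $85 \sqrt{14} \approx 318.04$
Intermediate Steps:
$U{\left(k \right)} = -6 - 7 k$
$Q{\left(a \right)} = a^{2} - 12 a$
$\sqrt{U{\left(4 \right)} + 48} Q{\left(-5 \right)} = \sqrt{\left(-6 - 28\right) + 48} \left(- 5 \left(-12 - 5\right)\right) = \sqrt{\left(-6 - 28\right) + 48} \left(\left(-5\right) \left(-17\right)\right) = \sqrt{-34 + 48} \cdot 85 = \sqrt{14} \cdot 85 = 85 \sqrt{14}$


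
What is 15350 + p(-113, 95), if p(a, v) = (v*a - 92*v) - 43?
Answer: -4168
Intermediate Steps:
p(a, v) = -43 - 92*v + a*v (p(a, v) = (a*v - 92*v) - 43 = (-92*v + a*v) - 43 = -43 - 92*v + a*v)
15350 + p(-113, 95) = 15350 + (-43 - 92*95 - 113*95) = 15350 + (-43 - 8740 - 10735) = 15350 - 19518 = -4168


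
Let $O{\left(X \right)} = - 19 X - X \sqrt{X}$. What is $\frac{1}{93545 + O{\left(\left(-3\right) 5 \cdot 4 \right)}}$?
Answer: $\frac{18937}{1793093045} - \frac{24 i \sqrt{15}}{1793093045} \approx 1.0561 \cdot 10^{-5} - 5.1839 \cdot 10^{-8} i$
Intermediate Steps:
$O{\left(X \right)} = - X^{\frac{3}{2}} - 19 X$ ($O{\left(X \right)} = - 19 X - X^{\frac{3}{2}} = - X^{\frac{3}{2}} - 19 X$)
$\frac{1}{93545 + O{\left(\left(-3\right) 5 \cdot 4 \right)}} = \frac{1}{93545 - \left(\left(\left(-3\right) 5 \cdot 4\right)^{\frac{3}{2}} + 19 \left(\left(-3\right) 5\right) 4\right)} = \frac{1}{93545 - \left(\left(\left(-15\right) 4\right)^{\frac{3}{2}} + 19 \left(-15\right) 4\right)} = \frac{1}{93545 - \left(-1140 + \left(-60\right)^{\frac{3}{2}}\right)} = \frac{1}{93545 + \left(- \left(-120\right) i \sqrt{15} + 1140\right)} = \frac{1}{93545 + \left(120 i \sqrt{15} + 1140\right)} = \frac{1}{93545 + \left(1140 + 120 i \sqrt{15}\right)} = \frac{1}{94685 + 120 i \sqrt{15}}$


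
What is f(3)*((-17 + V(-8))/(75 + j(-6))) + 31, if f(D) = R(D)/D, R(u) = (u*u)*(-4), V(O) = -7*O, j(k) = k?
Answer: 557/23 ≈ 24.217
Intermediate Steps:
R(u) = -4*u**2 (R(u) = u**2*(-4) = -4*u**2)
f(D) = -4*D (f(D) = (-4*D**2)/D = -4*D)
f(3)*((-17 + V(-8))/(75 + j(-6))) + 31 = (-4*3)*((-17 - 7*(-8))/(75 - 6)) + 31 = -12*(-17 + 56)/69 + 31 = -468/69 + 31 = -12*13/23 + 31 = -156/23 + 31 = 557/23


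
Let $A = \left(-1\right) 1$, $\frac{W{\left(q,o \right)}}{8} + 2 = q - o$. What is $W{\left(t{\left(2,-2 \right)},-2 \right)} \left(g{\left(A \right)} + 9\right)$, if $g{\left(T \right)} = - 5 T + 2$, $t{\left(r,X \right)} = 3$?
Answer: $384$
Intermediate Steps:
$W{\left(q,o \right)} = -16 - 8 o + 8 q$ ($W{\left(q,o \right)} = -16 + 8 \left(q - o\right) = -16 - \left(- 8 q + 8 o\right) = -16 - 8 o + 8 q$)
$A = -1$
$g{\left(T \right)} = 2 - 5 T$
$W{\left(t{\left(2,-2 \right)},-2 \right)} \left(g{\left(A \right)} + 9\right) = \left(-16 - -16 + 8 \cdot 3\right) \left(\left(2 - -5\right) + 9\right) = \left(-16 + 16 + 24\right) \left(\left(2 + 5\right) + 9\right) = 24 \left(7 + 9\right) = 24 \cdot 16 = 384$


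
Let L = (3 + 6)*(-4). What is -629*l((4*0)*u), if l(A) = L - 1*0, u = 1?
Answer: 22644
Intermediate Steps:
L = -36 (L = 9*(-4) = -36)
l(A) = -36 (l(A) = -36 - 1*0 = -36 + 0 = -36)
-629*l((4*0)*u) = -629*(-36) = 22644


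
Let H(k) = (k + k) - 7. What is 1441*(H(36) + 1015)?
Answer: 1556280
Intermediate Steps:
H(k) = -7 + 2*k (H(k) = 2*k - 7 = -7 + 2*k)
1441*(H(36) + 1015) = 1441*((-7 + 2*36) + 1015) = 1441*((-7 + 72) + 1015) = 1441*(65 + 1015) = 1441*1080 = 1556280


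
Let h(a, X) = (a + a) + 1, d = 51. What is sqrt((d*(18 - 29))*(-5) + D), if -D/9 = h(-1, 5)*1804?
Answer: sqrt(19041) ≈ 137.99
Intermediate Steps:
h(a, X) = 1 + 2*a (h(a, X) = 2*a + 1 = 1 + 2*a)
D = 16236 (D = -9*(1 + 2*(-1))*1804 = -9*(1 - 2)*1804 = -(-9)*1804 = -9*(-1804) = 16236)
sqrt((d*(18 - 29))*(-5) + D) = sqrt((51*(18 - 29))*(-5) + 16236) = sqrt((51*(-11))*(-5) + 16236) = sqrt(-561*(-5) + 16236) = sqrt(2805 + 16236) = sqrt(19041)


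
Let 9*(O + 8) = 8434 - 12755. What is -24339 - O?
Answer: -214658/9 ≈ -23851.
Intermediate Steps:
O = -4393/9 (O = -8 + (8434 - 12755)/9 = -8 + (⅑)*(-4321) = -8 - 4321/9 = -4393/9 ≈ -488.11)
-24339 - O = -24339 - 1*(-4393/9) = -24339 + 4393/9 = -214658/9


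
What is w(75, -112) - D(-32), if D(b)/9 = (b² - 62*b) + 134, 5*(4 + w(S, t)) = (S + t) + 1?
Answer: -141446/5 ≈ -28289.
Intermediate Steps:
w(S, t) = -19/5 + S/5 + t/5 (w(S, t) = -4 + ((S + t) + 1)/5 = -4 + (1 + S + t)/5 = -4 + (⅕ + S/5 + t/5) = -19/5 + S/5 + t/5)
D(b) = 1206 - 558*b + 9*b² (D(b) = 9*((b² - 62*b) + 134) = 9*(134 + b² - 62*b) = 1206 - 558*b + 9*b²)
w(75, -112) - D(-32) = (-19/5 + (⅕)*75 + (⅕)*(-112)) - (1206 - 558*(-32) + 9*(-32)²) = (-19/5 + 15 - 112/5) - (1206 + 17856 + 9*1024) = -56/5 - (1206 + 17856 + 9216) = -56/5 - 1*28278 = -56/5 - 28278 = -141446/5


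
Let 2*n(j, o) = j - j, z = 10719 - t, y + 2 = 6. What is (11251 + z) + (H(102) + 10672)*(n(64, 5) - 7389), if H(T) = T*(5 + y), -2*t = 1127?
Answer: -171231953/2 ≈ -8.5616e+7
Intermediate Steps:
y = 4 (y = -2 + 6 = 4)
t = -1127/2 (t = -½*1127 = -1127/2 ≈ -563.50)
z = 22565/2 (z = 10719 - 1*(-1127/2) = 10719 + 1127/2 = 22565/2 ≈ 11283.)
H(T) = 9*T (H(T) = T*(5 + 4) = T*9 = 9*T)
n(j, o) = 0 (n(j, o) = (j - j)/2 = (½)*0 = 0)
(11251 + z) + (H(102) + 10672)*(n(64, 5) - 7389) = (11251 + 22565/2) + (9*102 + 10672)*(0 - 7389) = 45067/2 + (918 + 10672)*(-7389) = 45067/2 + 11590*(-7389) = 45067/2 - 85638510 = -171231953/2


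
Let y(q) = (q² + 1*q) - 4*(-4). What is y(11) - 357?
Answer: -209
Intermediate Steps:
y(q) = 16 + q + q² (y(q) = (q² + q) + 16 = (q + q²) + 16 = 16 + q + q²)
y(11) - 357 = (16 + 11 + 11²) - 357 = (16 + 11 + 121) - 357 = 148 - 357 = -209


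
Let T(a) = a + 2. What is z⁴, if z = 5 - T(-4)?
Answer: 2401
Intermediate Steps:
T(a) = 2 + a
z = 7 (z = 5 - (2 - 4) = 5 - 1*(-2) = 5 + 2 = 7)
z⁴ = 7⁴ = 2401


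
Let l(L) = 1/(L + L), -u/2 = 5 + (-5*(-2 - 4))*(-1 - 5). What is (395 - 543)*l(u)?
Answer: -37/175 ≈ -0.21143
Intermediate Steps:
u = 350 (u = -2*(5 + (-5*(-2 - 4))*(-1 - 5)) = -2*(5 - 5*(-6)*(-6)) = -2*(5 + 30*(-6)) = -2*(5 - 180) = -2*(-175) = 350)
l(L) = 1/(2*L)
(395 - 543)*l(u) = (395 - 543)*((½)/350) = -74/350 = -148*1/700 = -37/175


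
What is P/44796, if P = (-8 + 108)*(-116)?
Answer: -2900/11199 ≈ -0.25895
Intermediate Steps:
P = -11600 (P = 100*(-116) = -11600)
P/44796 = -11600/44796 = -11600*1/44796 = -2900/11199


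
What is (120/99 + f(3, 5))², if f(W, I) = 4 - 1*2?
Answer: 11236/1089 ≈ 10.318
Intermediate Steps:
f(W, I) = 2 (f(W, I) = 4 - 2 = 2)
(120/99 + f(3, 5))² = (120/99 + 2)² = (120*(1/99) + 2)² = (40/33 + 2)² = (106/33)² = 11236/1089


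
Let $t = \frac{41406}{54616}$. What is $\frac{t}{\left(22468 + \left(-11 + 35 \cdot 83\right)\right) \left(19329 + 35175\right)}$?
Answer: $\frac{6901}{12582893291328} \approx 5.4844 \cdot 10^{-10}$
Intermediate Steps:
$t = \frac{20703}{27308}$ ($t = 41406 \cdot \frac{1}{54616} = \frac{20703}{27308} \approx 0.75813$)
$\frac{t}{\left(22468 + \left(-11 + 35 \cdot 83\right)\right) \left(19329 + 35175\right)} = \frac{20703}{27308 \left(22468 + \left(-11 + 35 \cdot 83\right)\right) \left(19329 + 35175\right)} = \frac{20703}{27308 \left(22468 + \left(-11 + 2905\right)\right) 54504} = \frac{20703}{27308 \left(22468 + 2894\right) 54504} = \frac{20703}{27308 \cdot 25362 \cdot 54504} = \frac{20703}{27308 \cdot 1382330448} = \frac{20703}{27308} \cdot \frac{1}{1382330448} = \frac{6901}{12582893291328}$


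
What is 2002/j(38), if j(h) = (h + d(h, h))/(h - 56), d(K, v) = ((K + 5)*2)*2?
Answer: -858/5 ≈ -171.60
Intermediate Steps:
d(K, v) = 20 + 4*K (d(K, v) = ((5 + K)*2)*2 = (10 + 2*K)*2 = 20 + 4*K)
j(h) = (20 + 5*h)/(-56 + h) (j(h) = (h + (20 + 4*h))/(h - 56) = (20 + 5*h)/(-56 + h))
2002/j(38) = 2002/((5*(4 + 38)/(-56 + 38))) = 2002/((5*42/(-18))) = 2002/((5*(-1/18)*42)) = 2002/(-35/3) = 2002*(-3/35) = -858/5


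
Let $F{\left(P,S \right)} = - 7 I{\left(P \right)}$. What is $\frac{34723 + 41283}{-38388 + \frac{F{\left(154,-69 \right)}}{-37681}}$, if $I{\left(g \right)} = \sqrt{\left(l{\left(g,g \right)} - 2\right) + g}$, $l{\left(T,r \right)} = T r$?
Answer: $- \frac{7045484715004666}{3558430482323079} - \frac{204570149 \sqrt{663}}{3558430482323079} \approx -1.9799$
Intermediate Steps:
$I{\left(g \right)} = \sqrt{-2 + g + g^{2}}$ ($I{\left(g \right)} = \sqrt{\left(g g - 2\right) + g} = \sqrt{\left(g^{2} - 2\right) + g} = \sqrt{\left(-2 + g^{2}\right) + g} = \sqrt{-2 + g + g^{2}}$)
$F{\left(P,S \right)} = - 7 \sqrt{-2 + P + P^{2}}$
$\frac{34723 + 41283}{-38388 + \frac{F{\left(154,-69 \right)}}{-37681}} = \frac{34723 + 41283}{-38388 + \frac{\left(-7\right) \sqrt{-2 + 154 + 154^{2}}}{-37681}} = \frac{76006}{-38388 + - 7 \sqrt{-2 + 154 + 23716} \left(- \frac{1}{37681}\right)} = \frac{76006}{-38388 + - 7 \sqrt{23868} \left(- \frac{1}{37681}\right)} = \frac{76006}{-38388 + - 7 \cdot 6 \sqrt{663} \left(- \frac{1}{37681}\right)} = \frac{76006}{-38388 + - 42 \sqrt{663} \left(- \frac{1}{37681}\right)} = \frac{76006}{-38388 + \frac{6 \sqrt{663}}{5383}}$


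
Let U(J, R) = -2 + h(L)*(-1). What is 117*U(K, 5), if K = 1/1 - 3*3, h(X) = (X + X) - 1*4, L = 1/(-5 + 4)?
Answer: 468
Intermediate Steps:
L = -1 (L = 1/(-1) = -1)
h(X) = -4 + 2*X (h(X) = 2*X - 4 = -4 + 2*X)
K = -8 (K = 1 - 9 = -8)
U(J, R) = 4 (U(J, R) = -2 + (-4 + 2*(-1))*(-1) = -2 + (-4 - 2)*(-1) = -2 - 6*(-1) = -2 + 6 = 4)
117*U(K, 5) = 117*4 = 468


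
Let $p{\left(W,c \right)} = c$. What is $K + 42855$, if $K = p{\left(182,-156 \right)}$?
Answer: $42699$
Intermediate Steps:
$K = -156$
$K + 42855 = -156 + 42855 = 42699$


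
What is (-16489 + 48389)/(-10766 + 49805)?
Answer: 2900/3549 ≈ 0.81713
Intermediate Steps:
(-16489 + 48389)/(-10766 + 49805) = 31900/39039 = 31900*(1/39039) = 2900/3549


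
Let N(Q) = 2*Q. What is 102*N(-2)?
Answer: -408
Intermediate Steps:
102*N(-2) = 102*(2*(-2)) = 102*(-4) = -408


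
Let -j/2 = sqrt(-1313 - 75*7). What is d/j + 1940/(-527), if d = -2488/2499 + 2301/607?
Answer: -1940/527 + 4239983*I*sqrt(1838)/5576098668 ≈ -3.6812 + 0.032599*I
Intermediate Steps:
d = 4239983/1516893 (d = -2488*1/2499 + 2301*(1/607) = -2488/2499 + 2301/607 = 4239983/1516893 ≈ 2.7952)
j = -2*I*sqrt(1838) (j = -2*sqrt(-1313 - 75*7) = -2*sqrt(-1313 - 525) = -2*I*sqrt(1838) ≈ -85.744*I)
d/j + 1940/(-527) = 4239983/(1516893*((-2*I*sqrt(1838)))) + 1940/(-527) = 4239983*(I*sqrt(1838)/3676)/1516893 + 1940*(-1/527) = 4239983*I*sqrt(1838)/5576098668 - 1940/527 = -1940/527 + 4239983*I*sqrt(1838)/5576098668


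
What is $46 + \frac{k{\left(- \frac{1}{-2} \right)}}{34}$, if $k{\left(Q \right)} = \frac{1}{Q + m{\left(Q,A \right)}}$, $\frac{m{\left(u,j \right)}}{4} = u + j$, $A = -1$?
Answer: $\frac{2345}{51} \approx 45.98$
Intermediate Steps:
$m{\left(u,j \right)} = 4 j + 4 u$ ($m{\left(u,j \right)} = 4 \left(u + j\right) = 4 \left(j + u\right) = 4 j + 4 u$)
$k{\left(Q \right)} = \frac{1}{-4 + 5 Q}$ ($k{\left(Q \right)} = \frac{1}{Q + \left(4 \left(-1\right) + 4 Q\right)} = \frac{1}{Q + \left(-4 + 4 Q\right)} = \frac{1}{-4 + 5 Q}$)
$46 + \frac{k{\left(- \frac{1}{-2} \right)}}{34} = 46 + \frac{1}{34 \left(-4 + 5 \left(- \frac{1}{-2}\right)\right)} = 46 + \frac{1}{34 \left(-4 + 5 \left(\left(-1\right) \left(- \frac{1}{2}\right)\right)\right)} = 46 + \frac{1}{34 \left(-4 + 5 \cdot \frac{1}{2}\right)} = 46 + \frac{1}{34 \left(-4 + \frac{5}{2}\right)} = 46 + \frac{1}{34 \left(- \frac{3}{2}\right)} = 46 + \frac{1}{34} \left(- \frac{2}{3}\right) = 46 - \frac{1}{51} = \frac{2345}{51}$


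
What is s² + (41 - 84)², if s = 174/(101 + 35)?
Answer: 8557345/4624 ≈ 1850.6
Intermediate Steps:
s = 87/68 (s = 174/136 = 174*(1/136) = 87/68 ≈ 1.2794)
s² + (41 - 84)² = (87/68)² + (41 - 84)² = 7569/4624 + (-43)² = 7569/4624 + 1849 = 8557345/4624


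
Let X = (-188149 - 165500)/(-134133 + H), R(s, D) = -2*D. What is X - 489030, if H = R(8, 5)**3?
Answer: -66083737341/135133 ≈ -4.8903e+5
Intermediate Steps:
H = -1000 (H = (-2*5)**3 = (-10)**3 = -1000)
X = 353649/135133 (X = (-188149 - 165500)/(-134133 - 1000) = -353649/(-135133) = -353649*(-1/135133) = 353649/135133 ≈ 2.6170)
X - 489030 = 353649/135133 - 489030 = -66083737341/135133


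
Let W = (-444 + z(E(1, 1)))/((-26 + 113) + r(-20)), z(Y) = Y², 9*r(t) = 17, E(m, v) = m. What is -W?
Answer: 3987/800 ≈ 4.9837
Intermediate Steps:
r(t) = 17/9 (r(t) = (⅑)*17 = 17/9)
W = -3987/800 (W = (-444 + 1²)/((-26 + 113) + 17/9) = (-444 + 1)/(87 + 17/9) = -443/800/9 = -443*9/800 = -3987/800 ≈ -4.9837)
-W = -1*(-3987/800) = 3987/800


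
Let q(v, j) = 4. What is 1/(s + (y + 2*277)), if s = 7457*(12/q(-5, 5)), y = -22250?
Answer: 1/675 ≈ 0.0014815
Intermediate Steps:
s = 22371 (s = 7457*(12/4) = 7457*(12*(1/4)) = 7457*3 = 22371)
1/(s + (y + 2*277)) = 1/(22371 + (-22250 + 2*277)) = 1/(22371 + (-22250 + 554)) = 1/(22371 - 21696) = 1/675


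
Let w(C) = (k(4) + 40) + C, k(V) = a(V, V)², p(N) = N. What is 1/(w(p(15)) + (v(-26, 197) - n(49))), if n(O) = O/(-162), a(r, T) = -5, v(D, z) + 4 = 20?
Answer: 162/15601 ≈ 0.010384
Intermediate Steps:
v(D, z) = 16 (v(D, z) = -4 + 20 = 16)
n(O) = -O/162 (n(O) = O*(-1/162) = -O/162)
k(V) = 25 (k(V) = (-5)² = 25)
w(C) = 65 + C (w(C) = (25 + 40) + C = 65 + C)
1/(w(p(15)) + (v(-26, 197) - n(49))) = 1/((65 + 15) + (16 - (-1)*49/162)) = 1/(80 + (16 - 1*(-49/162))) = 1/(80 + (16 + 49/162)) = 1/(80 + 2641/162) = 1/(15601/162) = 162/15601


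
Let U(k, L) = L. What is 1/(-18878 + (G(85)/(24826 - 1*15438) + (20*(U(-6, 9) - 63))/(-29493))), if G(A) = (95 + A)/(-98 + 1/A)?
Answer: -64059330151/1209309701345543 ≈ -5.2972e-5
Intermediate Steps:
G(A) = (95 + A)/(-98 + 1/A)
1/(-18878 + (G(85)/(24826 - 1*15438) + (20*(U(-6, 9) - 63))/(-29493))) = 1/(-18878 + ((-1*85*(95 + 85)/(-1 + 98*85))/(24826 - 1*15438) + (20*(9 - 63))/(-29493))) = 1/(-18878 + ((-1*85*180/(-1 + 8330))/(24826 - 15438) + (20*(-54))*(-1/29493))) = 1/(-18878 + (-1*85*180/8329/9388 - 1080*(-1/29493))) = 1/(-18878 + (-1*85*1/8329*180*(1/9388) + 120/3277)) = 1/(-18878 + (-15300/8329*1/9388 + 120/3277)) = 1/(-18878 + (-3825/19548163 + 120/3277)) = 1/(-18878 + 2333245035/64059330151) = 1/(-1209309701345543/64059330151) = -64059330151/1209309701345543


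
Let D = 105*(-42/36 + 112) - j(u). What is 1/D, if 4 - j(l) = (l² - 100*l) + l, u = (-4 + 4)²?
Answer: 2/23267 ≈ 8.5959e-5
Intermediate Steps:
u = 0 (u = 0² = 0)
j(l) = 4 - l² + 99*l (j(l) = 4 - ((l² - 100*l) + l) = 4 - (l² - 99*l) = 4 + (-l² + 99*l) = 4 - l² + 99*l)
D = 23267/2 (D = 105*(-42/36 + 112) - (4 - 1*0² + 99*0) = 105*(-42*1/36 + 112) - (4 - 1*0 + 0) = 105*(-7/6 + 112) - (4 + 0 + 0) = 105*(665/6) - 1*4 = 23275/2 - 4 = 23267/2 ≈ 11634.)
1/D = 1/(23267/2) = 2/23267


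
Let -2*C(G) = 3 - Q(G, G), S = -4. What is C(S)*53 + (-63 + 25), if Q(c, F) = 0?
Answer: -235/2 ≈ -117.50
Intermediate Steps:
C(G) = -3/2 (C(G) = -(3 - 1*0)/2 = -(3 + 0)/2 = -½*3 = -3/2)
C(S)*53 + (-63 + 25) = -3/2*53 + (-63 + 25) = -159/2 - 38 = -235/2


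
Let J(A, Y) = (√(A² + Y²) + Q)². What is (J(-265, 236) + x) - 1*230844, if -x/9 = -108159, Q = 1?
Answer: 868509 + 2*√125921 ≈ 8.6922e+5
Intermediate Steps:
x = 973431 (x = -9*(-108159) = 973431)
J(A, Y) = (1 + √(A² + Y²))² (J(A, Y) = (√(A² + Y²) + 1)² = (1 + √(A² + Y²))²)
(J(-265, 236) + x) - 1*230844 = ((1 + √((-265)² + 236²))² + 973431) - 1*230844 = ((1 + √(70225 + 55696))² + 973431) - 230844 = ((1 + √125921)² + 973431) - 230844 = (973431 + (1 + √125921)²) - 230844 = 742587 + (1 + √125921)²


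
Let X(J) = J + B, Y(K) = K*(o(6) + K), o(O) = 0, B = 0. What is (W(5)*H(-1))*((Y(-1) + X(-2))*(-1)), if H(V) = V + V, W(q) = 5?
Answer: -10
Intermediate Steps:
H(V) = 2*V
Y(K) = K² (Y(K) = K*(0 + K) = K*K = K²)
X(J) = J (X(J) = J + 0 = J)
(W(5)*H(-1))*((Y(-1) + X(-2))*(-1)) = (5*(2*(-1)))*(((-1)² - 2)*(-1)) = (5*(-2))*((1 - 2)*(-1)) = -(-10)*(-1) = -10*1 = -10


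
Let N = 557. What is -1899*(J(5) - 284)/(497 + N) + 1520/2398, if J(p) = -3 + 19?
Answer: 305505254/631873 ≈ 483.49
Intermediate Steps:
J(p) = 16
-1899*(J(5) - 284)/(497 + N) + 1520/2398 = -1899*(16 - 284)/(497 + 557) + 1520/2398 = -1899/(1054/(-268)) + 1520*(1/2398) = -1899/(1054*(-1/268)) + 760/1199 = -1899/(-527/134) + 760/1199 = -1899*(-134/527) + 760/1199 = 254466/527 + 760/1199 = 305505254/631873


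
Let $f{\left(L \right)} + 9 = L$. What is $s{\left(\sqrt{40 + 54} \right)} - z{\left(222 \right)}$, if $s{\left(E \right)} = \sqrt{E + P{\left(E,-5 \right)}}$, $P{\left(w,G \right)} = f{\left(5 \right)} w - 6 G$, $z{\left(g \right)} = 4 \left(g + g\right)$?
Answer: $-1776 + \sqrt{30 - 3 \sqrt{94}} \approx -1775.0$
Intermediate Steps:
$f{\left(L \right)} = -9 + L$
$z{\left(g \right)} = 8 g$ ($z{\left(g \right)} = 4 \cdot 2 g = 8 g$)
$P{\left(w,G \right)} = - 6 G - 4 w$ ($P{\left(w,G \right)} = \left(-9 + 5\right) w - 6 G = - 4 w - 6 G = - 6 G - 4 w$)
$s{\left(E \right)} = \sqrt{30 - 3 E}$ ($s{\left(E \right)} = \sqrt{E - \left(-30 + 4 E\right)} = \sqrt{30 - 3 E}$)
$s{\left(\sqrt{40 + 54} \right)} - z{\left(222 \right)} = \sqrt{30 - 3 \sqrt{40 + 54}} - 8 \cdot 222 = \sqrt{30 - 3 \sqrt{94}} - 1776 = -1776 + \sqrt{30 - 3 \sqrt{94}}$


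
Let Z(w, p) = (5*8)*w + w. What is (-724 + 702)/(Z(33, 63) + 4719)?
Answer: -1/276 ≈ -0.0036232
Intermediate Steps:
Z(w, p) = 41*w (Z(w, p) = 40*w + w = 41*w)
(-724 + 702)/(Z(33, 63) + 4719) = (-724 + 702)/(41*33 + 4719) = -22/(1353 + 4719) = -22/6072 = -22*1/6072 = -1/276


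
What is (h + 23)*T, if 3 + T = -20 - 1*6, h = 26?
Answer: -1421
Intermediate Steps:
T = -29 (T = -3 + (-20 - 1*6) = -3 + (-20 - 6) = -3 - 26 = -29)
(h + 23)*T = (26 + 23)*(-29) = 49*(-29) = -1421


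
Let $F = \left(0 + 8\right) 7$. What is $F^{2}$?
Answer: $3136$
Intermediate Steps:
$F = 56$ ($F = 8 \cdot 7 = 56$)
$F^{2} = 56^{2} = 3136$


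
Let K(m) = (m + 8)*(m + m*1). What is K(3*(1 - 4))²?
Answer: 324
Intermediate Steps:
K(m) = 2*m*(8 + m) (K(m) = (8 + m)*(m + m) = (8 + m)*(2*m) = 2*m*(8 + m))
K(3*(1 - 4))² = (2*(3*(1 - 4))*(8 + 3*(1 - 4)))² = (2*(3*(-3))*(8 + 3*(-3)))² = (2*(-9)*(8 - 9))² = (2*(-9)*(-1))² = 18² = 324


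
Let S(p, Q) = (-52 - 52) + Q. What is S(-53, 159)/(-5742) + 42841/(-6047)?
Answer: -22393237/3156534 ≈ -7.0942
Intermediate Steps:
S(p, Q) = -104 + Q
S(-53, 159)/(-5742) + 42841/(-6047) = (-104 + 159)/(-5742) + 42841/(-6047) = 55*(-1/5742) + 42841*(-1/6047) = -5/522 - 42841/6047 = -22393237/3156534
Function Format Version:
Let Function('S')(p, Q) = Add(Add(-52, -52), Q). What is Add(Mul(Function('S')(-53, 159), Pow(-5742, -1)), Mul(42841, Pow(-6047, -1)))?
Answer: Rational(-22393237, 3156534) ≈ -7.0942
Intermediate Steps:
Function('S')(p, Q) = Add(-104, Q)
Add(Mul(Function('S')(-53, 159), Pow(-5742, -1)), Mul(42841, Pow(-6047, -1))) = Add(Mul(Add(-104, 159), Pow(-5742, -1)), Mul(42841, Pow(-6047, -1))) = Add(Mul(55, Rational(-1, 5742)), Mul(42841, Rational(-1, 6047))) = Add(Rational(-5, 522), Rational(-42841, 6047)) = Rational(-22393237, 3156534)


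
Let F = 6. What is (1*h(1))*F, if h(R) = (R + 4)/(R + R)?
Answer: 15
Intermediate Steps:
h(R) = (4 + R)/(2*R) (h(R) = (4 + R)/((2*R)) = (4 + R)*(1/(2*R)) = (4 + R)/(2*R))
(1*h(1))*F = (1*((½)*(4 + 1)/1))*6 = (1*((½)*1*5))*6 = (1*(5/2))*6 = (5/2)*6 = 15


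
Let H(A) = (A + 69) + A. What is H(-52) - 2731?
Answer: -2766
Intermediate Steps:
H(A) = 69 + 2*A (H(A) = (69 + A) + A = 69 + 2*A)
H(-52) - 2731 = (69 + 2*(-52)) - 2731 = (69 - 104) - 2731 = -35 - 2731 = -2766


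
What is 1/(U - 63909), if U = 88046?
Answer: 1/24137 ≈ 4.1430e-5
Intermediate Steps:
1/(U - 63909) = 1/(88046 - 63909) = 1/24137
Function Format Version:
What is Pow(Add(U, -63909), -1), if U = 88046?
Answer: Rational(1, 24137) ≈ 4.1430e-5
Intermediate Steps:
Pow(Add(U, -63909), -1) = Pow(Add(88046, -63909), -1) = Pow(24137, -1) = Rational(1, 24137)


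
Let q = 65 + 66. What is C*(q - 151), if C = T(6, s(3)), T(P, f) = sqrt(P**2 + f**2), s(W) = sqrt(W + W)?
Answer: -20*sqrt(42) ≈ -129.61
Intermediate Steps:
q = 131
s(W) = sqrt(2)*sqrt(W) (s(W) = sqrt(2*W) = sqrt(2)*sqrt(W))
C = sqrt(42) (C = sqrt(6**2 + (sqrt(2)*sqrt(3))**2) = sqrt(36 + (sqrt(6))**2) = sqrt(36 + 6) = sqrt(42) ≈ 6.4807)
C*(q - 151) = sqrt(42)*(131 - 151) = sqrt(42)*(-20) = -20*sqrt(42)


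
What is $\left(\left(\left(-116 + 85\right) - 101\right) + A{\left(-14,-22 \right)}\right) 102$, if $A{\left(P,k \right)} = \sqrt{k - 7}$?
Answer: $-13464 + 102 i \sqrt{29} \approx -13464.0 + 549.29 i$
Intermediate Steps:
$A{\left(P,k \right)} = \sqrt{-7 + k}$
$\left(\left(\left(-116 + 85\right) - 101\right) + A{\left(-14,-22 \right)}\right) 102 = \left(\left(\left(-116 + 85\right) - 101\right) + \sqrt{-7 - 22}\right) 102 = \left(\left(-31 - 101\right) + \sqrt{-29}\right) 102 = \left(-132 + i \sqrt{29}\right) 102 = -13464 + 102 i \sqrt{29}$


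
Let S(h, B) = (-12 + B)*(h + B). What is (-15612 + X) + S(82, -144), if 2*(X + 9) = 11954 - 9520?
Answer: -4732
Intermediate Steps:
X = 1208 (X = -9 + (11954 - 9520)/2 = -9 + (1/2)*2434 = -9 + 1217 = 1208)
S(h, B) = (-12 + B)*(B + h)
(-15612 + X) + S(82, -144) = (-15612 + 1208) + ((-144)**2 - 12*(-144) - 12*82 - 144*82) = -14404 + (20736 + 1728 - 984 - 11808) = -14404 + 9672 = -4732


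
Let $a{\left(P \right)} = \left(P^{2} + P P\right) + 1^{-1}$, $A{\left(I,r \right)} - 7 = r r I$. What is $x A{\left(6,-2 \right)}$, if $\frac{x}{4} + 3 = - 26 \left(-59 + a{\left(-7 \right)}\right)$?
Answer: $-129332$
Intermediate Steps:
$A{\left(I,r \right)} = 7 + I r^{2}$ ($A{\left(I,r \right)} = 7 + r r I = 7 + r^{2} I = 7 + I r^{2}$)
$a{\left(P \right)} = 1 + 2 P^{2}$ ($a{\left(P \right)} = \left(P^{2} + P^{2}\right) + 1 = 2 P^{2} + 1 = 1 + 2 P^{2}$)
$x = -4172$ ($x = -12 + 4 \left(- 26 \left(-59 + \left(1 + 2 \left(-7\right)^{2}\right)\right)\right) = -12 + 4 \left(- 26 \left(-59 + \left(1 + 2 \cdot 49\right)\right)\right) = -12 + 4 \left(- 26 \left(-59 + \left(1 + 98\right)\right)\right) = -12 + 4 \left(- 26 \left(-59 + 99\right)\right) = -12 + 4 \left(\left(-26\right) 40\right) = -12 + 4 \left(-1040\right) = -12 - 4160 = -4172$)
$x A{\left(6,-2 \right)} = - 4172 \left(7 + 6 \left(-2\right)^{2}\right) = - 4172 \left(7 + 6 \cdot 4\right) = - 4172 \left(7 + 24\right) = \left(-4172\right) 31 = -129332$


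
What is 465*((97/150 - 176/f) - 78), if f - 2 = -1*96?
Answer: -16496371/470 ≈ -35099.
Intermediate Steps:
f = -94 (f = 2 - 1*96 = 2 - 96 = -94)
465*((97/150 - 176/f) - 78) = 465*((97/150 - 176/(-94)) - 78) = 465*((97*(1/150) - 176*(-1/94)) - 78) = 465*((97/150 + 88/47) - 78) = 465*(17759/7050 - 78) = 465*(-532141/7050) = -16496371/470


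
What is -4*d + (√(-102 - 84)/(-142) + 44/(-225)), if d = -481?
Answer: 432856/225 - I*√186/142 ≈ 1923.8 - 0.096044*I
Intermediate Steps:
-4*d + (√(-102 - 84)/(-142) + 44/(-225)) = -4*(-481) + (√(-102 - 84)/(-142) + 44/(-225)) = 1924 + (√(-186)*(-1/142) + 44*(-1/225)) = 1924 + ((I*√186)*(-1/142) - 44/225) = 1924 + (-I*√186/142 - 44/225) = 1924 + (-44/225 - I*√186/142) = 432856/225 - I*√186/142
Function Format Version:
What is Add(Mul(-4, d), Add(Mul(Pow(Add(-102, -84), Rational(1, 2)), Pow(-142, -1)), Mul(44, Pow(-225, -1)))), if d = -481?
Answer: Add(Rational(432856, 225), Mul(Rational(-1, 142), I, Pow(186, Rational(1, 2)))) ≈ Add(1923.8, Mul(-0.096044, I))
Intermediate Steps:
Add(Mul(-4, d), Add(Mul(Pow(Add(-102, -84), Rational(1, 2)), Pow(-142, -1)), Mul(44, Pow(-225, -1)))) = Add(Mul(-4, -481), Add(Mul(Pow(Add(-102, -84), Rational(1, 2)), Pow(-142, -1)), Mul(44, Pow(-225, -1)))) = Add(1924, Add(Mul(Pow(-186, Rational(1, 2)), Rational(-1, 142)), Mul(44, Rational(-1, 225)))) = Add(1924, Add(Mul(Mul(I, Pow(186, Rational(1, 2))), Rational(-1, 142)), Rational(-44, 225))) = Add(1924, Add(Mul(Rational(-1, 142), I, Pow(186, Rational(1, 2))), Rational(-44, 225))) = Add(1924, Add(Rational(-44, 225), Mul(Rational(-1, 142), I, Pow(186, Rational(1, 2))))) = Add(Rational(432856, 225), Mul(Rational(-1, 142), I, Pow(186, Rational(1, 2))))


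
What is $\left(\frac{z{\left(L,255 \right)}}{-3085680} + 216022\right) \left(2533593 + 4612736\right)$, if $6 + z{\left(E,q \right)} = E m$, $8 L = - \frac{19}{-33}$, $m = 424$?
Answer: $\frac{157197564919779070559}{101827440} \approx 1.5438 \cdot 10^{12}$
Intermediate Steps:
$L = \frac{19}{264}$ ($L = \frac{\left(-19\right) \frac{1}{-33}}{8} = \frac{\left(-19\right) \left(- \frac{1}{33}\right)}{8} = \frac{1}{8} \cdot \frac{19}{33} = \frac{19}{264} \approx 0.07197$)
$z{\left(E,q \right)} = -6 + 424 E$ ($z{\left(E,q \right)} = -6 + E 424 = -6 + 424 E$)
$\left(\frac{z{\left(L,255 \right)}}{-3085680} + 216022\right) \left(2533593 + 4612736\right) = \left(\frac{-6 + 424 \cdot \frac{19}{264}}{-3085680} + 216022\right) \left(2533593 + 4612736\right) = \left(\left(-6 + \frac{1007}{33}\right) \left(- \frac{1}{3085680}\right) + 216022\right) 7146329 = \left(\frac{809}{33} \left(- \frac{1}{3085680}\right) + 216022\right) 7146329 = \left(- \frac{809}{101827440} + 216022\right) 7146329 = \frac{21996967242871}{101827440} \cdot 7146329 = \frac{157197564919779070559}{101827440}$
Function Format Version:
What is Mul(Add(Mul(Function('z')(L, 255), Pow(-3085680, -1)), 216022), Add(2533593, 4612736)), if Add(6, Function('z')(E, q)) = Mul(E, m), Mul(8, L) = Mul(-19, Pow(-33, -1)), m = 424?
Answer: Rational(157197564919779070559, 101827440) ≈ 1.5438e+12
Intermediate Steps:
L = Rational(19, 264) (L = Mul(Rational(1, 8), Mul(-19, Pow(-33, -1))) = Mul(Rational(1, 8), Mul(-19, Rational(-1, 33))) = Mul(Rational(1, 8), Rational(19, 33)) = Rational(19, 264) ≈ 0.071970)
Function('z')(E, q) = Add(-6, Mul(424, E)) (Function('z')(E, q) = Add(-6, Mul(E, 424)) = Add(-6, Mul(424, E)))
Mul(Add(Mul(Function('z')(L, 255), Pow(-3085680, -1)), 216022), Add(2533593, 4612736)) = Mul(Add(Mul(Add(-6, Mul(424, Rational(19, 264))), Pow(-3085680, -1)), 216022), Add(2533593, 4612736)) = Mul(Add(Mul(Add(-6, Rational(1007, 33)), Rational(-1, 3085680)), 216022), 7146329) = Mul(Add(Mul(Rational(809, 33), Rational(-1, 3085680)), 216022), 7146329) = Mul(Add(Rational(-809, 101827440), 216022), 7146329) = Mul(Rational(21996967242871, 101827440), 7146329) = Rational(157197564919779070559, 101827440)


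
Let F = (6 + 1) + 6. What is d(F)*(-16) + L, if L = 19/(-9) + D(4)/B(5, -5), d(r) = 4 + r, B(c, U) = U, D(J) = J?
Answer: -12371/45 ≈ -274.91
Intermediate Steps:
F = 13 (F = 7 + 6 = 13)
L = -131/45 (L = 19/(-9) + 4/(-5) = 19*(-⅑) + 4*(-⅕) = -19/9 - ⅘ = -131/45 ≈ -2.9111)
d(F)*(-16) + L = (4 + 13)*(-16) - 131/45 = 17*(-16) - 131/45 = -272 - 131/45 = -12371/45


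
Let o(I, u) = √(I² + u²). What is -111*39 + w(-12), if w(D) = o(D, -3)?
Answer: -4329 + 3*√17 ≈ -4316.6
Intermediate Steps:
w(D) = √(9 + D²) (w(D) = √(D² + (-3)²) = √(D² + 9) = √(9 + D²))
-111*39 + w(-12) = -111*39 + √(9 + (-12)²) = -4329 + √(9 + 144) = -4329 + √153 = -4329 + 3*√17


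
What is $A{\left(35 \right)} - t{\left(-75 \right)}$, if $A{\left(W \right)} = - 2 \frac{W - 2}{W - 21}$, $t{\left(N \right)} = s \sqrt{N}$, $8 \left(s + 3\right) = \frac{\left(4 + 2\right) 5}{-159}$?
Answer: $- \frac{33}{7} + \frac{3205 i \sqrt{3}}{212} \approx -4.7143 + 26.185 i$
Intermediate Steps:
$s = - \frac{641}{212}$ ($s = -3 + \frac{\left(4 + 2\right) 5 \frac{1}{-159}}{8} = -3 + \frac{6 \cdot 5 \left(- \frac{1}{159}\right)}{8} = -3 + \frac{30 \left(- \frac{1}{159}\right)}{8} = -3 + \frac{1}{8} \left(- \frac{10}{53}\right) = -3 - \frac{5}{212} = - \frac{641}{212} \approx -3.0236$)
$t{\left(N \right)} = - \frac{641 \sqrt{N}}{212}$
$A{\left(W \right)} = - \frac{2 \left(-2 + W\right)}{-21 + W}$ ($A{\left(W \right)} = - 2 \frac{-2 + W}{-21 + W} = - \frac{2 \left(-2 + W\right)}{-21 + W}$)
$A{\left(35 \right)} - t{\left(-75 \right)} = \frac{2 \left(2 - 35\right)}{-21 + 35} - - \frac{641 \sqrt{-75}}{212} = \frac{2 \left(2 - 35\right)}{14} - - \frac{641 \cdot 5 i \sqrt{3}}{212} = 2 \cdot \frac{1}{14} \left(-33\right) - - \frac{3205 i \sqrt{3}}{212} = - \frac{33}{7} + \frac{3205 i \sqrt{3}}{212}$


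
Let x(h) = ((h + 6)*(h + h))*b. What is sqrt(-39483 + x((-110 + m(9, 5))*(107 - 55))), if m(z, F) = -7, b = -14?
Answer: 3*I*sqrt(115048771) ≈ 32178.0*I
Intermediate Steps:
x(h) = -28*h*(6 + h) (x(h) = ((h + 6)*(h + h))*(-14) = ((6 + h)*(2*h))*(-14) = (2*h*(6 + h))*(-14) = -28*h*(6 + h))
sqrt(-39483 + x((-110 + m(9, 5))*(107 - 55))) = sqrt(-39483 - 28*(-110 - 7)*(107 - 55)*(6 + (-110 - 7)*(107 - 55))) = sqrt(-39483 - 28*(-117*52)*(6 - 117*52)) = sqrt(-39483 - 28*(-6084)*(6 - 6084)) = sqrt(-39483 - 28*(-6084)*(-6078)) = sqrt(-39483 - 1035399456) = sqrt(-1035438939) = 3*I*sqrt(115048771)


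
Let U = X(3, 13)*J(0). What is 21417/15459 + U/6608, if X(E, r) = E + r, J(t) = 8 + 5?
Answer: 3015396/2128189 ≈ 1.4169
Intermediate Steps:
J(t) = 13
U = 208 (U = (3 + 13)*13 = 16*13 = 208)
21417/15459 + U/6608 = 21417/15459 + 208/6608 = 21417*(1/15459) + 208*(1/6608) = 7139/5153 + 13/413 = 3015396/2128189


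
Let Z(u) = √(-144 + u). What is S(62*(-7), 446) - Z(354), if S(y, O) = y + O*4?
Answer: 1350 - √210 ≈ 1335.5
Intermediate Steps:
S(y, O) = y + 4*O
S(62*(-7), 446) - Z(354) = (62*(-7) + 4*446) - √(-144 + 354) = (-434 + 1784) - √210 = 1350 - √210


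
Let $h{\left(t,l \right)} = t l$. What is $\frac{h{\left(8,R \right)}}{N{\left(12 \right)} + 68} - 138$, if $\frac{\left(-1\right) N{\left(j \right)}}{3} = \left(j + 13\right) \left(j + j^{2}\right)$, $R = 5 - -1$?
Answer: $- \frac{100329}{727} \approx -138.0$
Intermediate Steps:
$R = 6$ ($R = 5 + 1 = 6$)
$h{\left(t,l \right)} = l t$
$N{\left(j \right)} = - 3 \left(13 + j\right) \left(j + j^{2}\right)$ ($N{\left(j \right)} = - 3 \left(j + 13\right) \left(j + j^{2}\right) = - 3 \left(13 + j\right) \left(j + j^{2}\right)$)
$\frac{h{\left(8,R \right)}}{N{\left(12 \right)} + 68} - 138 = \frac{6 \cdot 8}{\left(-3\right) 12 \left(13 + 12^{2} + 14 \cdot 12\right) + 68} - 138 = \frac{48}{\left(-3\right) 12 \left(13 + 144 + 168\right) + 68} - 138 = \frac{48}{\left(-3\right) 12 \cdot 325 + 68} - 138 = \frac{48}{-11700 + 68} - 138 = \frac{48}{-11632} - 138 = 48 \left(- \frac{1}{11632}\right) - 138 = - \frac{3}{727} - 138 = - \frac{100329}{727}$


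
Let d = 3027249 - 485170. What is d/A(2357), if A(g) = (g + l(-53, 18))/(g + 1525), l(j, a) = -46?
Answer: 9868350678/2311 ≈ 4.2702e+6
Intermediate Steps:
d = 2542079
A(g) = (-46 + g)/(1525 + g) (A(g) = (g - 46)/(g + 1525) = (-46 + g)/(1525 + g))
d/A(2357) = 2542079/(((-46 + 2357)/(1525 + 2357))) = 2542079/((2311/3882)) = 2542079/(((1/3882)*2311)) = 2542079/(2311/3882) = 2542079*(3882/2311) = 9868350678/2311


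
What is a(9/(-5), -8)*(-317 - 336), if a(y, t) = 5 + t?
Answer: 1959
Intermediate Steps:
a(9/(-5), -8)*(-317 - 336) = (5 - 8)*(-317 - 336) = -3*(-653) = 1959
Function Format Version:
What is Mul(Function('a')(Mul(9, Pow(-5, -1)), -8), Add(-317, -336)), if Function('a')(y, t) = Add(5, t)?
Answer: 1959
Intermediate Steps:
Mul(Function('a')(Mul(9, Pow(-5, -1)), -8), Add(-317, -336)) = Mul(Add(5, -8), Add(-317, -336)) = Mul(-3, -653) = 1959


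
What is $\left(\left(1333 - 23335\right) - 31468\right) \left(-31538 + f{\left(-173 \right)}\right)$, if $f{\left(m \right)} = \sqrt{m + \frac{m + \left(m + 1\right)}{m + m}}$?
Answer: $1686336860 - \frac{26735 i \sqrt{20591498}}{173} \approx 1.6863 \cdot 10^{9} - 7.0126 \cdot 10^{5} i$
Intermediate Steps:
$f{\left(m \right)} = \sqrt{m + \frac{1 + 2 m}{2 m}}$ ($f{\left(m \right)} = \sqrt{m + \frac{m + \left(1 + m\right)}{2 m}} = \sqrt{m + \left(1 + 2 m\right) \frac{1}{2 m}} = \sqrt{m + \frac{1 + 2 m}{2 m}}$)
$\left(\left(1333 - 23335\right) - 31468\right) \left(-31538 + f{\left(-173 \right)}\right) = \left(\left(1333 - 23335\right) - 31468\right) \left(-31538 + \frac{\sqrt{4 + \frac{2}{-173} + 4 \left(-173\right)}}{2}\right) = \left(\left(1333 - 23335\right) - 31468\right) \left(-31538 + \frac{\sqrt{4 + 2 \left(- \frac{1}{173}\right) - 692}}{2}\right) = \left(-22002 - 31468\right) \left(-31538 + \frac{\sqrt{4 - \frac{2}{173} - 692}}{2}\right) = - 53470 \left(-31538 + \frac{\sqrt{- \frac{119026}{173}}}{2}\right) = - 53470 \left(-31538 + \frac{\frac{1}{173} i \sqrt{20591498}}{2}\right) = - 53470 \left(-31538 + \frac{i \sqrt{20591498}}{346}\right) = 1686336860 - \frac{26735 i \sqrt{20591498}}{173}$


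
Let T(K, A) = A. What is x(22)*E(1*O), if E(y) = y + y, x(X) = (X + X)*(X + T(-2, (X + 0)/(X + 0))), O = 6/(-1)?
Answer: -12144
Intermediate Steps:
O = -6 (O = 6*(-1) = -6)
x(X) = 2*X*(1 + X) (x(X) = (X + X)*(X + (X + 0)/(X + 0)) = (2*X)*(X + X/X) = (2*X)*(X + 1) = (2*X)*(1 + X) = 2*X*(1 + X))
E(y) = 2*y
x(22)*E(1*O) = (2*22*(1 + 22))*(2*(1*(-6))) = (2*22*23)*(2*(-6)) = 1012*(-12) = -12144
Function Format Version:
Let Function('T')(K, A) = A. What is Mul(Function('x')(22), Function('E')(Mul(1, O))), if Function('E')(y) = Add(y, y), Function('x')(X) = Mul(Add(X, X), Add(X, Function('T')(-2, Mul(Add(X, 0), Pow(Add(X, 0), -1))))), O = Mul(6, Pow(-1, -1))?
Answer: -12144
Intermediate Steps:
O = -6 (O = Mul(6, -1) = -6)
Function('x')(X) = Mul(2, X, Add(1, X)) (Function('x')(X) = Mul(Add(X, X), Add(X, Mul(Add(X, 0), Pow(Add(X, 0), -1)))) = Mul(Mul(2, X), Add(X, Mul(X, Pow(X, -1)))) = Mul(Mul(2, X), Add(X, 1)) = Mul(Mul(2, X), Add(1, X)) = Mul(2, X, Add(1, X)))
Function('E')(y) = Mul(2, y)
Mul(Function('x')(22), Function('E')(Mul(1, O))) = Mul(Mul(2, 22, Add(1, 22)), Mul(2, Mul(1, -6))) = Mul(Mul(2, 22, 23), Mul(2, -6)) = Mul(1012, -12) = -12144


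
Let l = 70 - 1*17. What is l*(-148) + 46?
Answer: -7798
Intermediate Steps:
l = 53 (l = 70 - 17 = 53)
l*(-148) + 46 = 53*(-148) + 46 = -7844 + 46 = -7798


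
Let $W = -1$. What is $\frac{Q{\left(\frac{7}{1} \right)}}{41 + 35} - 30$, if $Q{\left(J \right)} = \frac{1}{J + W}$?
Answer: $- \frac{13679}{456} \approx -29.998$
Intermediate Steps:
$Q{\left(J \right)} = \frac{1}{-1 + J}$ ($Q{\left(J \right)} = \frac{1}{J - 1} = \frac{1}{-1 + J}$)
$\frac{Q{\left(\frac{7}{1} \right)}}{41 + 35} - 30 = \frac{1}{\left(-1 + \frac{7}{1}\right) \left(41 + 35\right)} - 30 = \frac{1}{\left(-1 + 7 \cdot 1\right) 76} - 30 = \frac{1}{-1 + 7} \cdot \frac{1}{76} - 30 = \frac{1}{6} \cdot \frac{1}{76} - 30 = \frac{1}{456} - 30 = - \frac{13679}{456}$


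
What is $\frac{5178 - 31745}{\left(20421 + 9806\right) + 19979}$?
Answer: $- \frac{26567}{50206} \approx -0.52916$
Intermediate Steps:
$\frac{5178 - 31745}{\left(20421 + 9806\right) + 19979} = - \frac{26567}{30227 + 19979} = - \frac{26567}{50206}$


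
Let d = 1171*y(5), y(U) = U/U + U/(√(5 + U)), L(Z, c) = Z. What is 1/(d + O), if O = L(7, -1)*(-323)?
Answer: 436/896001 + 1171*√10/4480005 ≈ 0.0013132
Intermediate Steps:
y(U) = 1 + U/√(5 + U)
O = -2261 (O = 7*(-323) = -2261)
d = 1171 + 1171*√10/2 (d = 1171*(1 + 5/√(5 + 5)) = 1171*(1 + 5/√10) = 1171*(1 + 5*(√10/10)) = 1171*(1 + √10/2) = 1171 + 1171*√10/2 ≈ 3022.5)
1/(d + O) = 1/((1171 + 1171*√10/2) - 2261) = 1/(-1090 + 1171*√10/2)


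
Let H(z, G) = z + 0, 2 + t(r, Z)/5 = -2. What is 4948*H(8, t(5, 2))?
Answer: 39584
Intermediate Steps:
t(r, Z) = -20 (t(r, Z) = -10 + 5*(-2) = -10 - 10 = -20)
H(z, G) = z
4948*H(8, t(5, 2)) = 4948*8 = 39584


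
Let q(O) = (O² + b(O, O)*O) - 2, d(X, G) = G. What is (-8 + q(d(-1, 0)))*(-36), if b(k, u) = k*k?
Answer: 360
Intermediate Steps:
b(k, u) = k²
q(O) = -2 + O² + O³ (q(O) = (O² + O²*O) - 2 = (O² + O³) - 2 = -2 + O² + O³)
(-8 + q(d(-1, 0)))*(-36) = (-8 + (-2 + 0² + 0³))*(-36) = (-8 + (-2 + 0 + 0))*(-36) = (-8 - 2)*(-36) = -10*(-36) = 360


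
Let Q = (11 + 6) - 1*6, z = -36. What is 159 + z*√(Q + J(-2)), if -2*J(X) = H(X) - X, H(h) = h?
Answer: 159 - 36*√11 ≈ 39.602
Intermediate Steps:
J(X) = 0 (J(X) = -(X - X)/2 = -½*0 = 0)
Q = 11 (Q = 17 - 6 = 11)
159 + z*√(Q + J(-2)) = 159 - 36*√(11 + 0) = 159 - 36*√11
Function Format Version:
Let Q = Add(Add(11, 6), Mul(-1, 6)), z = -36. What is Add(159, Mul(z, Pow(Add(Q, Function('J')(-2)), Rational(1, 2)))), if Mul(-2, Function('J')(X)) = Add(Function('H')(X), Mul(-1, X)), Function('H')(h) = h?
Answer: Add(159, Mul(-36, Pow(11, Rational(1, 2)))) ≈ 39.602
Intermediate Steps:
Function('J')(X) = 0 (Function('J')(X) = Mul(Rational(-1, 2), Add(X, Mul(-1, X))) = Mul(Rational(-1, 2), 0) = 0)
Q = 11 (Q = Add(17, -6) = 11)
Add(159, Mul(z, Pow(Add(Q, Function('J')(-2)), Rational(1, 2)))) = Add(159, Mul(-36, Pow(Add(11, 0), Rational(1, 2)))) = Add(159, Mul(-36, Pow(11, Rational(1, 2))))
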